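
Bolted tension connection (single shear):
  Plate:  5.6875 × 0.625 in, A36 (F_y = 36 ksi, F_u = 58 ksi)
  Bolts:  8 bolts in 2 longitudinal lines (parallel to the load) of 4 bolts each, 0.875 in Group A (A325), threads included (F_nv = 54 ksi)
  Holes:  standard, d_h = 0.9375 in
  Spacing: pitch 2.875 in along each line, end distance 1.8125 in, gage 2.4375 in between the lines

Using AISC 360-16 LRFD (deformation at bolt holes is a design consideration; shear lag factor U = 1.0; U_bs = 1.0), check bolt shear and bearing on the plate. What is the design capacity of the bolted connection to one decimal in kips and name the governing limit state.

Bolt shear: A_b = π(0.875)²/4 = 0.60132 in². φR_n = 0.75 × 54 × 0.60132 × 8 × 1 = 194.8 kips.
Bearing (0.625 in plate, F_u = 58 ksi): end bolts L_c = 1.8125 − 0.9375/2 = 1.34375, R_n = min(1.2×1.34375×0.625×58, 2.4×0.875×0.625×58) = 58.453 kips/bolt; interior L_c = 2.875 − 0.9375 = 1.9375, R_n = 76.125 kips/bolt. φR_n = 0.75 × (2×58.453 + 6×76.125) = 430.2 kips.
Governing: min(194.8, 430.2) = 194.8 kips → bolt shear.

194.8 kips (bolt shear governs)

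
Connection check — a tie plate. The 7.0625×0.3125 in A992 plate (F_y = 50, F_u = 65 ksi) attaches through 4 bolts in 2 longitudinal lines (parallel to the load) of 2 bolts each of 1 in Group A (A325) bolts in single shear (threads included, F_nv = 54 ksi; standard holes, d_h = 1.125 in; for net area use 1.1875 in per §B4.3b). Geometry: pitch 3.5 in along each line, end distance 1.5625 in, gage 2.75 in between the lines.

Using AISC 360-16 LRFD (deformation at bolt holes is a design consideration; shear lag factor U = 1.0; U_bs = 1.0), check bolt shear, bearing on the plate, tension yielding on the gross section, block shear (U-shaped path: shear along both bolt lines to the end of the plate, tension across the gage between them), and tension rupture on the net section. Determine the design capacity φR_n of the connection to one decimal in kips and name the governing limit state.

71.4 kips (net-section rupture governs)

Bolt shear: A_b = π(1)²/4 = 0.7854 in². φR_n = 0.75 × 54 × 0.7854 × 4 × 1 = 127.2 kips.
Bearing (0.3125 in plate, F_u = 65 ksi): end bolts L_c = 1.5625 − 1.125/2 = 1, R_n = min(1.2×1×0.3125×65, 2.4×1×0.3125×65) = 24.375 kips/bolt; interior L_c = 3.5 − 1.125 = 2.375, R_n = 48.75 kips/bolt. φR_n = 0.75 × (2×24.375 + 2×48.75) = 109.7 kips.
Tension yield (gross): A_g = 7.0625×0.3125 = 2.207 in². φR_n = 0.90 × 50 × 2.207 = 99.3 kips.
Block shear: shear path 2×[1.5625+1×3.5] = 2×5.0625 in, A_gv = 3.1641, A_nv = 2×(5.0625 − 1.5×1.1875)×0.3125 = 2.0508 in²; tension across gage: (2.75 − 1×1.1875)×0.3125 = 0.48828 in². R_n = min(0.6×65×2.0508, 0.6×50×3.1641) + 1.0×65×0.48828 = min(79.981, 94.923) + 31.738 = 111.72 kips. φR_n = 0.75 × 111.72 = 83.8 kips.
Tension rupture (net): A_n = (7.0625 − 2×1.1875)×0.3125 = 1.4648 in² (U = 1.0, A_e = A_n). φR_n = 0.75 × 65 × 1.4648 = 71.4 kips.
Governing: min(127.2, 109.7, 99.3, 83.8, 71.4) = 71.4 kips → net-section rupture.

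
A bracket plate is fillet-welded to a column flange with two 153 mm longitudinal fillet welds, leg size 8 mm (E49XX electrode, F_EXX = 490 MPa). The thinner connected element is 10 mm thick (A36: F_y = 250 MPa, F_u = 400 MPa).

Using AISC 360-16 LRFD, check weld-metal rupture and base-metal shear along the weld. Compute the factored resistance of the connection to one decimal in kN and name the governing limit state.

Weld metal: throat = 0.707×8 = 5.656 mm, L = 2×153 = 306 mm. φR_n = 0.75 × 0.6 × 490 × 5.656 × 306 = 381.6 kN.
Base metal shear (10 mm plate): yield φR_n = 1.0×0.6×250×10×306 = 459.0 kN; rupture φR_n = 0.75×0.6×400×10×306 = 550.8 kN; take 459.0 kN (yield).
Governing: min(381.6, 459.0) = 381.6 kN → weld metal.

381.6 kN (weld metal governs)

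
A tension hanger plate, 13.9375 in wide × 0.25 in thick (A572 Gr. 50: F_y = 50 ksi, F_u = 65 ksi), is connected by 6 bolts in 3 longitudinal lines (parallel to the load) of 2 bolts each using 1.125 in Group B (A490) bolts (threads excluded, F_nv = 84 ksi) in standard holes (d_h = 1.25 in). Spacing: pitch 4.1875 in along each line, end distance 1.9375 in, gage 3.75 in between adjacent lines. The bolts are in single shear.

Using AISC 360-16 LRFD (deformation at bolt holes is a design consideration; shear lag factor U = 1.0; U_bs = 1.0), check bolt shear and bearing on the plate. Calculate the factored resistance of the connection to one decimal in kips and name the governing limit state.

Bolt shear: A_b = π(1.125)²/4 = 0.99402 in². φR_n = 0.75 × 84 × 0.99402 × 6 × 1 = 375.7 kips.
Bearing (0.25 in plate, F_u = 65 ksi): end bolts L_c = 1.9375 − 1.25/2 = 1.3125, R_n = min(1.2×1.3125×0.25×65, 2.4×1.125×0.25×65) = 25.594 kips/bolt; interior L_c = 4.1875 − 1.25 = 2.9375, R_n = 43.875 kips/bolt. φR_n = 0.75 × (3×25.594 + 3×43.875) = 156.3 kips.
Governing: min(375.7, 156.3) = 156.3 kips → bearing.

156.3 kips (bearing governs)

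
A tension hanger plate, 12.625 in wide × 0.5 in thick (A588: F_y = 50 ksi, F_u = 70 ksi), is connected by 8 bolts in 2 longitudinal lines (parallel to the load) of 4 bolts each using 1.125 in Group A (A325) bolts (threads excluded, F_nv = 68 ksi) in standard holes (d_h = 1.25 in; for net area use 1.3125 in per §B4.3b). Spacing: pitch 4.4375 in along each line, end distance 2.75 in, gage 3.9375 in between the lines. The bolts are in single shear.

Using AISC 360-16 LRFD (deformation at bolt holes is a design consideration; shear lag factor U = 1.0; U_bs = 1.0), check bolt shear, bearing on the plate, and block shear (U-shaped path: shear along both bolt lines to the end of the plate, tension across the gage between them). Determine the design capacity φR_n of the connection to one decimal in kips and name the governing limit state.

405.6 kips (bolt shear governs)

Bolt shear: A_b = π(1.125)²/4 = 0.99402 in². φR_n = 0.75 × 68 × 0.99402 × 8 × 1 = 405.6 kips.
Bearing (0.5 in plate, F_u = 70 ksi): end bolts L_c = 2.75 − 1.25/2 = 2.125, R_n = min(1.2×2.125×0.5×70, 2.4×1.125×0.5×70) = 89.25 kips/bolt; interior L_c = 4.4375 − 1.25 = 3.1875, R_n = 94.5 kips/bolt. φR_n = 0.75 × (2×89.25 + 6×94.5) = 559.1 kips.
Block shear: shear path 2×[2.75+3×4.4375] = 2×16.0625 in, A_gv = 16.063, A_nv = 2×(16.0625 − 3.5×1.3125)×0.5 = 11.469 in²; tension across gage: (3.9375 − 1×1.3125)×0.5 = 1.3125 in². R_n = min(0.6×70×11.469, 0.6×50×16.063) + 1.0×70×1.3125 = min(481.7, 481.89) + 91.875 = 573.58 kips. φR_n = 0.75 × 573.58 = 430.2 kips.
Governing: min(405.6, 559.1, 430.2) = 405.6 kips → bolt shear.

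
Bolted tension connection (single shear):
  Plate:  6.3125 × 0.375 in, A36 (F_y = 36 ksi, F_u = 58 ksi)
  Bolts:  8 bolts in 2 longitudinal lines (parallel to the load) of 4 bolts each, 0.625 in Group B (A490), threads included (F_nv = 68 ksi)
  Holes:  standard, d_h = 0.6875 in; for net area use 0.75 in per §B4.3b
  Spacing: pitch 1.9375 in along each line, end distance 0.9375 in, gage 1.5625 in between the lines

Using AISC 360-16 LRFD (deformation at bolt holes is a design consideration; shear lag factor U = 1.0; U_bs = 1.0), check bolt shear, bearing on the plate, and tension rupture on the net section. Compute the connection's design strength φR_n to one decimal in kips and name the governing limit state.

78.5 kips (net-section rupture governs)

Bolt shear: A_b = π(0.625)²/4 = 0.3068 in². φR_n = 0.75 × 68 × 0.3068 × 8 × 1 = 125.2 kips.
Bearing (0.375 in plate, F_u = 58 ksi): end bolts L_c = 0.9375 − 0.6875/2 = 0.59375, R_n = min(1.2×0.59375×0.375×58, 2.4×0.625×0.375×58) = 15.497 kips/bolt; interior L_c = 1.9375 − 0.6875 = 1.25, R_n = 32.625 kips/bolt. φR_n = 0.75 × (2×15.497 + 6×32.625) = 170.1 kips.
Tension rupture (net): A_n = (6.3125 − 2×0.75)×0.375 = 1.8047 in² (U = 1.0, A_e = A_n). φR_n = 0.75 × 58 × 1.8047 = 78.5 kips.
Governing: min(125.2, 170.1, 78.5) = 78.5 kips → net-section rupture.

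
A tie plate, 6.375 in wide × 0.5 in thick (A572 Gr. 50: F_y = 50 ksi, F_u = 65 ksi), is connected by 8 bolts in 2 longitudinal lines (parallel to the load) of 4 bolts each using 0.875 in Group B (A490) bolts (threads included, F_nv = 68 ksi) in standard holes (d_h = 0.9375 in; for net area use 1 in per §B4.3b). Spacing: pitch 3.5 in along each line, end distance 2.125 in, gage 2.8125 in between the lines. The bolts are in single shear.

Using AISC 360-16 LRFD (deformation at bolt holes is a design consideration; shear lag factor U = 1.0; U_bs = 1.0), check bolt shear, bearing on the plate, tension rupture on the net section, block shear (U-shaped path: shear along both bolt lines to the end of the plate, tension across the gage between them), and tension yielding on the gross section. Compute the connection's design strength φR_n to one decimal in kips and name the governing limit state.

Bolt shear: A_b = π(0.875)²/4 = 0.60132 in². φR_n = 0.75 × 68 × 0.60132 × 8 × 1 = 245.3 kips.
Bearing (0.5 in plate, F_u = 65 ksi): end bolts L_c = 2.125 − 0.9375/2 = 1.65625, R_n = min(1.2×1.65625×0.5×65, 2.4×0.875×0.5×65) = 64.594 kips/bolt; interior L_c = 3.5 − 0.9375 = 2.5625, R_n = 68.25 kips/bolt. φR_n = 0.75 × (2×64.594 + 6×68.25) = 404.0 kips.
Tension rupture (net): A_n = (6.375 − 2×1)×0.5 = 2.1875 in² (U = 1.0, A_e = A_n). φR_n = 0.75 × 65 × 2.1875 = 106.6 kips.
Block shear: shear path 2×[2.125+3×3.5] = 2×12.625 in, A_gv = 12.625, A_nv = 2×(12.625 − 3.5×1)×0.5 = 9.125 in²; tension across gage: (2.8125 − 1×1)×0.5 = 0.90625 in². R_n = min(0.6×65×9.125, 0.6×50×12.625) + 1.0×65×0.90625 = min(355.88, 378.75) + 58.906 = 414.79 kips. φR_n = 0.75 × 414.79 = 311.1 kips.
Tension yield (gross): A_g = 6.375×0.5 = 3.1875 in². φR_n = 0.90 × 50 × 3.1875 = 143.4 kips.
Governing: min(245.3, 404.0, 106.6, 311.1, 143.4) = 106.6 kips → net-section rupture.

106.6 kips (net-section rupture governs)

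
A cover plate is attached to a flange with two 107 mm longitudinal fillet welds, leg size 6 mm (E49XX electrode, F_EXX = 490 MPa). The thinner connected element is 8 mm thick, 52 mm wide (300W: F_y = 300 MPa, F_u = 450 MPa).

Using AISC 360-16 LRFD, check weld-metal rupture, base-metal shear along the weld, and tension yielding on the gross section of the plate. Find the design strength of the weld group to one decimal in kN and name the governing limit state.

Weld metal: throat = 0.707×6 = 4.242 mm, L = 2×107 = 214 mm. φR_n = 0.75 × 0.6 × 490 × 4.242 × 214 = 200.2 kN.
Base metal shear (8 mm plate): yield φR_n = 1.0×0.6×300×8×214 = 308.2 kN; rupture φR_n = 0.75×0.6×450×8×214 = 346.7 kN; take 308.2 kN (yield).
Tension yield (gross): A_g = 52×8 = 416 mm². φR_n = 0.90 × 300 × 416 = 112.3 kN.
Governing: min(200.2, 308.2, 112.3) = 112.3 kN → gross-section yield.

112.3 kN (gross-section yield governs)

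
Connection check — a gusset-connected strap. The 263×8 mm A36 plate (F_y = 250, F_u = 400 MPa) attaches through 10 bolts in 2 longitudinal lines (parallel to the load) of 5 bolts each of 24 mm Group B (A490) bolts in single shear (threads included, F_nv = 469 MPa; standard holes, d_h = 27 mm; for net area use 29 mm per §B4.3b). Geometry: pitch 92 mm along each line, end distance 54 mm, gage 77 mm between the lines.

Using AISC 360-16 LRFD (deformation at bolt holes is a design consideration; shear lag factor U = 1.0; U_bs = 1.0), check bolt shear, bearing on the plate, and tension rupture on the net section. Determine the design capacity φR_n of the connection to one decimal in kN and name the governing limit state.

492.0 kN (net-section rupture governs)

Bolt shear: A_b = π(24)²/4 = 452.39 mm². φR_n = 0.75 × 469 × 452.39 × 10 × 1 = 1591.3 kN.
Bearing (8 mm plate, F_u = 400 MPa): end bolts L_c = 54 − 27/2 = 40.5, R_n = min(1.2×40.5×8×400, 2.4×24×8×400) = 155.52 kN/bolt; interior L_c = 92 − 27 = 65, R_n = 184.32 kN/bolt. φR_n = 0.75 × (2×155.52 + 8×184.32) = 1339.2 kN.
Tension rupture (net): A_n = (263 − 2×29)×8 = 1640 mm² (U = 1.0, A_e = A_n). φR_n = 0.75 × 400 × 1640 = 492.0 kN.
Governing: min(1591.3, 1339.2, 492.0) = 492.0 kN → net-section rupture.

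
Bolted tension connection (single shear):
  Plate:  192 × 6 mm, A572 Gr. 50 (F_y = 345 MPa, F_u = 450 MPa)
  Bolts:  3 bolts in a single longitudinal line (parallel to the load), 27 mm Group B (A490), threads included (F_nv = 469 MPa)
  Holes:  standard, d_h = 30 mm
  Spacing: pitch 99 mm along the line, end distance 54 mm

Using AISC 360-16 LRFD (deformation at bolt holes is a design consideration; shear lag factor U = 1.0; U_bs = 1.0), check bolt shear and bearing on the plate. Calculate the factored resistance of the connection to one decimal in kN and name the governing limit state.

Bolt shear: A_b = π(27)²/4 = 572.56 mm². φR_n = 0.75 × 469 × 572.56 × 3 × 1 = 604.2 kN.
Bearing (6 mm plate, F_u = 450 MPa): end bolts L_c = 54 − 30/2 = 39, R_n = min(1.2×39×6×450, 2.4×27×6×450) = 126.36 kN/bolt; interior L_c = 99 − 30 = 69, R_n = 174.96 kN/bolt. φR_n = 0.75 × (1×126.36 + 2×174.96) = 357.2 kN.
Governing: min(604.2, 357.2) = 357.2 kN → bearing.

357.2 kN (bearing governs)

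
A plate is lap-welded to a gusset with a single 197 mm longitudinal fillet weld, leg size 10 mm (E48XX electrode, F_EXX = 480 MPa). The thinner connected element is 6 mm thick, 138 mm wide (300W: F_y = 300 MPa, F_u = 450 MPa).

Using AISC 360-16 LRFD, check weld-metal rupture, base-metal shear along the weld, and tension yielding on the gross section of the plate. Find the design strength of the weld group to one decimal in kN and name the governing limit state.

212.8 kN (base-metal shear governs)

Weld metal: throat = 0.707×10 = 7.07 mm, L = 197 mm. φR_n = 0.75 × 0.6 × 480 × 7.07 × 197 = 300.8 kN.
Base metal shear (6 mm plate): yield φR_n = 1.0×0.6×300×6×197 = 212.8 kN; rupture φR_n = 0.75×0.6×450×6×197 = 239.4 kN; take 212.8 kN (yield).
Tension yield (gross): A_g = 138×6 = 828 mm². φR_n = 0.90 × 300 × 828 = 223.6 kN.
Governing: min(300.8, 212.8, 223.6) = 212.8 kN → base-metal shear.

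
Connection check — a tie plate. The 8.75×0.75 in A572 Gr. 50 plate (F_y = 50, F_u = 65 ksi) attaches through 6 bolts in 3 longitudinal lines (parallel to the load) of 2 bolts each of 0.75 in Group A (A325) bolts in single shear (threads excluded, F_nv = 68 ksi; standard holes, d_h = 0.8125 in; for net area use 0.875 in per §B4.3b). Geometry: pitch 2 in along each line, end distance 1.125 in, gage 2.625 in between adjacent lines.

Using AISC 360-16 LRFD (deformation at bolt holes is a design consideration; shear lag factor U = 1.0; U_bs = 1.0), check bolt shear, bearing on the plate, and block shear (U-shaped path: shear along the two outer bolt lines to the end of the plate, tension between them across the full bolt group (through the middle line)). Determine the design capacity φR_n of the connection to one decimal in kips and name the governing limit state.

Bolt shear: A_b = π(0.75)²/4 = 0.44179 in². φR_n = 0.75 × 68 × 0.44179 × 6 × 1 = 135.2 kips.
Bearing (0.75 in plate, F_u = 65 ksi): end bolts L_c = 1.125 − 0.8125/2 = 0.71875, R_n = min(1.2×0.71875×0.75×65, 2.4×0.75×0.75×65) = 42.047 kips/bolt; interior L_c = 2 − 0.8125 = 1.1875, R_n = 69.469 kips/bolt. φR_n = 0.75 × (3×42.047 + 3×69.469) = 250.9 kips.
Block shear: shear path 2×[1.125+1×2] = 2×3.125 in, A_gv = 4.6875, A_nv = 2×(3.125 − 1.5×0.875)×0.75 = 2.7188 in²; tension across gage: (5.25 − 2×0.875)×0.75 = 2.625 in². R_n = min(0.6×65×2.7188, 0.6×50×4.6875) + 1.0×65×2.625 = min(106.03, 140.63) + 170.63 = 276.66 kips. φR_n = 0.75 × 276.66 = 207.5 kips.
Governing: min(135.2, 250.9, 207.5) = 135.2 kips → bolt shear.

135.2 kips (bolt shear governs)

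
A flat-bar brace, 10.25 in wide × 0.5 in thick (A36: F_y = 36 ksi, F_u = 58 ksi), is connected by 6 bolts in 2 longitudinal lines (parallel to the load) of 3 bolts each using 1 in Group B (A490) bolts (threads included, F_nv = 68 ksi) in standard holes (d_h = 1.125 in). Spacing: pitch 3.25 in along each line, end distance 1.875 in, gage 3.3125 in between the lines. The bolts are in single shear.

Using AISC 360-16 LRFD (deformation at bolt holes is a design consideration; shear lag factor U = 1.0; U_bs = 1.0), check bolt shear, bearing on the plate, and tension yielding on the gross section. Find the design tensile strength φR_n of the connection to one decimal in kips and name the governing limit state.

Bolt shear: A_b = π(1)²/4 = 0.7854 in². φR_n = 0.75 × 68 × 0.7854 × 6 × 1 = 240.3 kips.
Bearing (0.5 in plate, F_u = 58 ksi): end bolts L_c = 1.875 − 1.125/2 = 1.3125, R_n = min(1.2×1.3125×0.5×58, 2.4×1×0.5×58) = 45.675 kips/bolt; interior L_c = 3.25 − 1.125 = 2.125, R_n = 69.6 kips/bolt. φR_n = 0.75 × (2×45.675 + 4×69.6) = 277.3 kips.
Tension yield (gross): A_g = 10.25×0.5 = 5.125 in². φR_n = 0.90 × 36 × 5.125 = 166.1 kips.
Governing: min(240.3, 277.3, 166.1) = 166.1 kips → gross-section yield.

166.1 kips (gross-section yield governs)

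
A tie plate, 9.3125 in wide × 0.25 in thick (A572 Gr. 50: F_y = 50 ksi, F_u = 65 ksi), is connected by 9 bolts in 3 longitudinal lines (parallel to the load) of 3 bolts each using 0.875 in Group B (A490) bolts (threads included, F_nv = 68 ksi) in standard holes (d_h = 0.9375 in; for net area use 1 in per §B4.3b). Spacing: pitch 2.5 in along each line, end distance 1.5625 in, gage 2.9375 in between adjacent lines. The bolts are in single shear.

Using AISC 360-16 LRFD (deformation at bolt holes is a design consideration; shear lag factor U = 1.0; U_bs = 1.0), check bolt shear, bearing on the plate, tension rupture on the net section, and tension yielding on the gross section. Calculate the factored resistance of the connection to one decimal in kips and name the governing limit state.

Bolt shear: A_b = π(0.875)²/4 = 0.60132 in². φR_n = 0.75 × 68 × 0.60132 × 9 × 1 = 276.0 kips.
Bearing (0.25 in plate, F_u = 65 ksi): end bolts L_c = 1.5625 − 0.9375/2 = 1.09375, R_n = min(1.2×1.09375×0.25×65, 2.4×0.875×0.25×65) = 21.328 kips/bolt; interior L_c = 2.5 − 0.9375 = 1.5625, R_n = 30.469 kips/bolt. φR_n = 0.75 × (3×21.328 + 6×30.469) = 185.1 kips.
Tension rupture (net): A_n = (9.3125 − 3×1)×0.25 = 1.5781 in² (U = 1.0, A_e = A_n). φR_n = 0.75 × 65 × 1.5781 = 76.9 kips.
Tension yield (gross): A_g = 9.3125×0.25 = 2.3281 in². φR_n = 0.90 × 50 × 2.3281 = 104.8 kips.
Governing: min(276.0, 185.1, 76.9, 104.8) = 76.9 kips → net-section rupture.

76.9 kips (net-section rupture governs)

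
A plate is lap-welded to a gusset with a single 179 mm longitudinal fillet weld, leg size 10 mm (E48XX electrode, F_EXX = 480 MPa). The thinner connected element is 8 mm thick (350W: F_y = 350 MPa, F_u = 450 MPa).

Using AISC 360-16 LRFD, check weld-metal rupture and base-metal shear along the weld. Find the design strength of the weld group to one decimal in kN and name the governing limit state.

Weld metal: throat = 0.707×10 = 7.07 mm, L = 179 mm. φR_n = 0.75 × 0.6 × 480 × 7.07 × 179 = 273.4 kN.
Base metal shear (8 mm plate): yield φR_n = 1.0×0.6×350×8×179 = 300.7 kN; rupture φR_n = 0.75×0.6×450×8×179 = 290.0 kN; take 290.0 kN (rupture).
Governing: min(273.4, 290.0) = 273.4 kN → weld metal.

273.4 kN (weld metal governs)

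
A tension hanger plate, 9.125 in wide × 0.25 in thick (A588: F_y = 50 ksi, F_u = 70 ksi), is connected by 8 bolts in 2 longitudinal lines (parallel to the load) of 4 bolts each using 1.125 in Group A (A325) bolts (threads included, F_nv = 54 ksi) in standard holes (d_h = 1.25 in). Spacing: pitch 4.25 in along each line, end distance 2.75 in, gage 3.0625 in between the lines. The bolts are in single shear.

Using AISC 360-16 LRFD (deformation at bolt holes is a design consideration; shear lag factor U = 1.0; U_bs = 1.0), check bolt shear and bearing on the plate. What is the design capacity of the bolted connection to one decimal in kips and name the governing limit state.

Bolt shear: A_b = π(1.125)²/4 = 0.99402 in². φR_n = 0.75 × 54 × 0.99402 × 8 × 1 = 322.1 kips.
Bearing (0.25 in plate, F_u = 70 ksi): end bolts L_c = 2.75 − 1.25/2 = 2.125, R_n = min(1.2×2.125×0.25×70, 2.4×1.125×0.25×70) = 44.625 kips/bolt; interior L_c = 4.25 − 1.25 = 3, R_n = 47.25 kips/bolt. φR_n = 0.75 × (2×44.625 + 6×47.25) = 279.6 kips.
Governing: min(322.1, 279.6) = 279.6 kips → bearing.

279.6 kips (bearing governs)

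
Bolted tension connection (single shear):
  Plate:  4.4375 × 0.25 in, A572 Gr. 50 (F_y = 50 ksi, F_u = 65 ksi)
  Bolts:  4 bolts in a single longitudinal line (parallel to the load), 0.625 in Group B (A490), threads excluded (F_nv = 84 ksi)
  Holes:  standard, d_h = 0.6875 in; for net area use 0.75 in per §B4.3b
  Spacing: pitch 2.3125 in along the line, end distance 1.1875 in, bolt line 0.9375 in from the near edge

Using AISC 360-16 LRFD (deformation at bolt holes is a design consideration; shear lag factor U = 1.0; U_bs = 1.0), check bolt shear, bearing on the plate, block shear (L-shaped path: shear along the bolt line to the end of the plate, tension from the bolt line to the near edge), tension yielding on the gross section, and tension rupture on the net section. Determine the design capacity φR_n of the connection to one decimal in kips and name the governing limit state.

44.9 kips (net-section rupture governs)

Bolt shear: A_b = π(0.625)²/4 = 0.3068 in². φR_n = 0.75 × 84 × 0.3068 × 4 × 1 = 77.3 kips.
Bearing (0.25 in plate, F_u = 65 ksi): end bolts L_c = 1.1875 − 0.6875/2 = 0.84375, R_n = min(1.2×0.84375×0.25×65, 2.4×0.625×0.25×65) = 16.453 kips/bolt; interior L_c = 2.3125 − 0.6875 = 1.625, R_n = 24.375 kips/bolt. φR_n = 0.75 × (1×16.453 + 3×24.375) = 67.2 kips.
Block shear: shear path 1×[1.1875+3×2.3125] = 1×8.125 in, A_gv = 2.0313, A_nv = 1×(8.125 − 3.5×0.75)×0.25 = 1.375 in²; tension to near edge: (0.9375 − 0.5×0.75)×0.25 = 0.14063 in². R_n = min(0.6×65×1.375, 0.6×50×2.0313) + 1.0×65×0.14063 = min(53.625, 60.939) + 9.141 = 62.766 kips. φR_n = 0.75 × 62.766 = 47.1 kips.
Tension yield (gross): A_g = 4.4375×0.25 = 1.1094 in². φR_n = 0.90 × 50 × 1.1094 = 49.9 kips.
Tension rupture (net): A_n = (4.4375 − 1×0.75)×0.25 = 0.92188 in² (U = 1.0, A_e = A_n). φR_n = 0.75 × 65 × 0.92188 = 44.9 kips.
Governing: min(77.3, 67.2, 47.1, 49.9, 44.9) = 44.9 kips → net-section rupture.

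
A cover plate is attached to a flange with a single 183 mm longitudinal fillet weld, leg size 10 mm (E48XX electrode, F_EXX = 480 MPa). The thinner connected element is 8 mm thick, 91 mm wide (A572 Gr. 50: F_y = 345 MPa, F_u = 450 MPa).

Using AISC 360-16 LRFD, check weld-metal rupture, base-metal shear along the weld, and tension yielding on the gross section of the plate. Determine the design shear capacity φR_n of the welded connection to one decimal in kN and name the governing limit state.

226.0 kN (gross-section yield governs)

Weld metal: throat = 0.707×10 = 7.07 mm, L = 183 mm. φR_n = 0.75 × 0.6 × 480 × 7.07 × 183 = 279.5 kN.
Base metal shear (8 mm plate): yield φR_n = 1.0×0.6×345×8×183 = 303.0 kN; rupture φR_n = 0.75×0.6×450×8×183 = 296.5 kN; take 296.5 kN (rupture).
Tension yield (gross): A_g = 91×8 = 728 mm². φR_n = 0.90 × 345 × 728 = 226.0 kN.
Governing: min(279.5, 296.5, 226.0) = 226.0 kN → gross-section yield.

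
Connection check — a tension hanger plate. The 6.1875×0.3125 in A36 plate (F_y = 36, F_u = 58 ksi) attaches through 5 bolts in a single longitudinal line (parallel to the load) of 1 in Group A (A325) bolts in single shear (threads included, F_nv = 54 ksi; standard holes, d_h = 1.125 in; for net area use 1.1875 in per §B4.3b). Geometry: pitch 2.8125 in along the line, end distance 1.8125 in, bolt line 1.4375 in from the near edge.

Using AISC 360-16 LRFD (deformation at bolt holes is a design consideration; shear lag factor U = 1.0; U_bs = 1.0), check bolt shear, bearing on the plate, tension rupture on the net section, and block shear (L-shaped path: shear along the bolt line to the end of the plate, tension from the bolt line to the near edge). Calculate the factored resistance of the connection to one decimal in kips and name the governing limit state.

68.0 kips (net-section rupture governs)

Bolt shear: A_b = π(1)²/4 = 0.7854 in². φR_n = 0.75 × 54 × 0.7854 × 5 × 1 = 159.0 kips.
Bearing (0.3125 in plate, F_u = 58 ksi): end bolts L_c = 1.8125 − 1.125/2 = 1.25, R_n = min(1.2×1.25×0.3125×58, 2.4×1×0.3125×58) = 27.188 kips/bolt; interior L_c = 2.8125 − 1.125 = 1.6875, R_n = 36.703 kips/bolt. φR_n = 0.75 × (1×27.188 + 4×36.703) = 130.5 kips.
Tension rupture (net): A_n = (6.1875 − 1×1.1875)×0.3125 = 1.5625 in² (U = 1.0, A_e = A_n). φR_n = 0.75 × 58 × 1.5625 = 68.0 kips.
Block shear: shear path 1×[1.8125+4×2.8125] = 1×13.0625 in, A_gv = 4.082, A_nv = 1×(13.0625 − 4.5×1.1875)×0.3125 = 2.4121 in²; tension to near edge: (1.4375 − 0.5×1.1875)×0.3125 = 0.26367 in². R_n = min(0.6×58×2.4121, 0.6×36×4.082) + 1.0×58×0.26367 = min(83.941, 88.171) + 15.293 = 99.234 kips. φR_n = 0.75 × 99.234 = 74.4 kips.
Governing: min(159.0, 130.5, 68.0, 74.4) = 68.0 kips → net-section rupture.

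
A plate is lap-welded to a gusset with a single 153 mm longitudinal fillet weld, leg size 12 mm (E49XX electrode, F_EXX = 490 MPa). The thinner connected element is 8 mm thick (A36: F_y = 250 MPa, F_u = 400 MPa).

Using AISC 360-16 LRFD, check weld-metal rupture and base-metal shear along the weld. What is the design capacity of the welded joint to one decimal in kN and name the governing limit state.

Weld metal: throat = 0.707×12 = 8.484 mm, L = 153 mm. φR_n = 0.75 × 0.6 × 490 × 8.484 × 153 = 286.2 kN.
Base metal shear (8 mm plate): yield φR_n = 1.0×0.6×250×8×153 = 183.6 kN; rupture φR_n = 0.75×0.6×400×8×153 = 220.3 kN; take 183.6 kN (yield).
Governing: min(286.2, 183.6) = 183.6 kN → base-metal shear.

183.6 kN (base-metal shear governs)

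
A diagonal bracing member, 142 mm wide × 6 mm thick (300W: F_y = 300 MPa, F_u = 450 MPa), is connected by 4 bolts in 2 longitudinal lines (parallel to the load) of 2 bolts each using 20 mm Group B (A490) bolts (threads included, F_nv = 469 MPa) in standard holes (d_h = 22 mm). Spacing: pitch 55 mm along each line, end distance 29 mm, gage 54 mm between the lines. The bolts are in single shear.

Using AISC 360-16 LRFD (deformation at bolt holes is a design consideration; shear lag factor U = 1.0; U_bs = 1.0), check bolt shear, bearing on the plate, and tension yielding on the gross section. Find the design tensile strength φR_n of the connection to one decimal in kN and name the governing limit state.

Bolt shear: A_b = π(20)²/4 = 314.16 mm². φR_n = 0.75 × 469 × 314.16 × 4 × 1 = 442.0 kN.
Bearing (6 mm plate, F_u = 450 MPa): end bolts L_c = 29 − 22/2 = 18, R_n = min(1.2×18×6×450, 2.4×20×6×450) = 58.32 kN/bolt; interior L_c = 55 − 22 = 33, R_n = 106.92 kN/bolt. φR_n = 0.75 × (2×58.32 + 2×106.92) = 247.9 kN.
Tension yield (gross): A_g = 142×6 = 852 mm². φR_n = 0.90 × 300 × 852 = 230.0 kN.
Governing: min(442.0, 247.9, 230.0) = 230.0 kN → gross-section yield.

230.0 kN (gross-section yield governs)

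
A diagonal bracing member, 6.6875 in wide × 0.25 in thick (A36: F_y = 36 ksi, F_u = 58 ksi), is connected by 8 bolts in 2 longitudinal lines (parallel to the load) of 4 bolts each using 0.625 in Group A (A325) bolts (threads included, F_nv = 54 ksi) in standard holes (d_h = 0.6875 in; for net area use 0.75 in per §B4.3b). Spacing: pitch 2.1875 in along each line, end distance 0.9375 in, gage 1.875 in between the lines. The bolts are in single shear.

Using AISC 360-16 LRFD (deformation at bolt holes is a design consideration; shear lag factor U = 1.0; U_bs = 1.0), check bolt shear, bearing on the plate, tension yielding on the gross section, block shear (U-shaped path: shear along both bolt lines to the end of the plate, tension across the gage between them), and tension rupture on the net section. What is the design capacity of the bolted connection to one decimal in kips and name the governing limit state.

Bolt shear: A_b = π(0.625)²/4 = 0.3068 in². φR_n = 0.75 × 54 × 0.3068 × 8 × 1 = 99.4 kips.
Bearing (0.25 in plate, F_u = 58 ksi): end bolts L_c = 0.9375 − 0.6875/2 = 0.59375, R_n = min(1.2×0.59375×0.25×58, 2.4×0.625×0.25×58) = 10.331 kips/bolt; interior L_c = 2.1875 − 0.6875 = 1.5, R_n = 21.75 kips/bolt. φR_n = 0.75 × (2×10.331 + 6×21.75) = 113.4 kips.
Tension yield (gross): A_g = 6.6875×0.25 = 1.6719 in². φR_n = 0.90 × 36 × 1.6719 = 54.2 kips.
Block shear: shear path 2×[0.9375+3×2.1875] = 2×7.5 in, A_gv = 3.75, A_nv = 2×(7.5 − 3.5×0.75)×0.25 = 2.4375 in²; tension across gage: (1.875 − 1×0.75)×0.25 = 0.28125 in². R_n = min(0.6×58×2.4375, 0.6×36×3.75) + 1.0×58×0.28125 = min(84.825, 81) + 16.313 = 97.313 kips. φR_n = 0.75 × 97.313 = 73.0 kips.
Tension rupture (net): A_n = (6.6875 − 2×0.75)×0.25 = 1.2969 in² (U = 1.0, A_e = A_n). φR_n = 0.75 × 58 × 1.2969 = 56.4 kips.
Governing: min(99.4, 113.4, 54.2, 73.0, 56.4) = 54.2 kips → gross-section yield.

54.2 kips (gross-section yield governs)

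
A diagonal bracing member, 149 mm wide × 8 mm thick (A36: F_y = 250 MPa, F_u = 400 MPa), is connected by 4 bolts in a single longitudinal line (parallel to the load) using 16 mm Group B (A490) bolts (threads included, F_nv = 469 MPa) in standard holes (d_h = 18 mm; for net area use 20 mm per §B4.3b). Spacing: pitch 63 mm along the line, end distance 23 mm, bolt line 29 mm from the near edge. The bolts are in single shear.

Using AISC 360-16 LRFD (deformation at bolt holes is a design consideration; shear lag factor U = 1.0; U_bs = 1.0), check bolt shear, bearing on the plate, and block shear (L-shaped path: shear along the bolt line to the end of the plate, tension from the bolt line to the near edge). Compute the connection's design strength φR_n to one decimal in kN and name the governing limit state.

236.4 kN (block shear governs)

Bolt shear: A_b = π(16)²/4 = 201.06 mm². φR_n = 0.75 × 469 × 201.06 × 4 × 1 = 282.9 kN.
Bearing (8 mm plate, F_u = 400 MPa): end bolts L_c = 23 − 18/2 = 14, R_n = min(1.2×14×8×400, 2.4×16×8×400) = 53.76 kN/bolt; interior L_c = 63 − 18 = 45, R_n = 122.88 kN/bolt. φR_n = 0.75 × (1×53.76 + 3×122.88) = 316.8 kN.
Block shear: shear path 1×[23+3×63] = 1×212 mm, A_gv = 1696, A_nv = 1×(212 − 3.5×20)×8 = 1136 mm²; tension to near edge: (29 − 0.5×20)×8 = 152 mm². R_n = min(0.6×400×1136, 0.6×250×1696) + 1.0×400×152 = min(272.64, 254.4) + 60.8 = 315.2 kN. φR_n = 0.75 × 315.2 = 236.4 kN.
Governing: min(282.9, 316.8, 236.4) = 236.4 kN → block shear.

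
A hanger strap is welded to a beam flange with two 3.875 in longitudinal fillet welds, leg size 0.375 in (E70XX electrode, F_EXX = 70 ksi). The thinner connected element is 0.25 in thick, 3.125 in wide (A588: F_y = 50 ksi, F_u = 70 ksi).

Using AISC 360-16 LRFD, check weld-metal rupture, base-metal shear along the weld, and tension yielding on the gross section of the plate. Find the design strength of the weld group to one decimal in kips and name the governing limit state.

35.2 kips (gross-section yield governs)

Weld metal: throat = 0.707×0.375 = 0.26513 in, L = 2×3.875 = 7.75 in. φR_n = 0.75 × 0.6 × 70 × 0.26513 × 7.75 = 64.7 kips.
Base metal shear (0.25 in plate): yield φR_n = 1.0×0.6×50×0.25×7.75 = 58.1 kips; rupture φR_n = 0.75×0.6×70×0.25×7.75 = 61.0 kips; take 58.1 kips (yield).
Tension yield (gross): A_g = 3.125×0.25 = 0.78125 in². φR_n = 0.90 × 50 × 0.78125 = 35.2 kips.
Governing: min(64.7, 58.1, 35.2) = 35.2 kips → gross-section yield.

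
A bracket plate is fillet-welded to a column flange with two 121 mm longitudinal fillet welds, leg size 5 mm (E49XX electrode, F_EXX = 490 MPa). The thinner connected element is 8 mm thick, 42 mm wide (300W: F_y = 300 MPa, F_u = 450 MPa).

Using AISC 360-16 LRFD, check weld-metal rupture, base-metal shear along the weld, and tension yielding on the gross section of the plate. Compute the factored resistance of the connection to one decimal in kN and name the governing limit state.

Weld metal: throat = 0.707×5 = 3.535 mm, L = 2×121 = 242 mm. φR_n = 0.75 × 0.6 × 490 × 3.535 × 242 = 188.6 kN.
Base metal shear (8 mm plate): yield φR_n = 1.0×0.6×300×8×242 = 348.5 kN; rupture φR_n = 0.75×0.6×450×8×242 = 392.0 kN; take 348.5 kN (yield).
Tension yield (gross): A_g = 42×8 = 336 mm². φR_n = 0.90 × 300 × 336 = 90.7 kN.
Governing: min(188.6, 348.5, 90.7) = 90.7 kN → gross-section yield.

90.7 kN (gross-section yield governs)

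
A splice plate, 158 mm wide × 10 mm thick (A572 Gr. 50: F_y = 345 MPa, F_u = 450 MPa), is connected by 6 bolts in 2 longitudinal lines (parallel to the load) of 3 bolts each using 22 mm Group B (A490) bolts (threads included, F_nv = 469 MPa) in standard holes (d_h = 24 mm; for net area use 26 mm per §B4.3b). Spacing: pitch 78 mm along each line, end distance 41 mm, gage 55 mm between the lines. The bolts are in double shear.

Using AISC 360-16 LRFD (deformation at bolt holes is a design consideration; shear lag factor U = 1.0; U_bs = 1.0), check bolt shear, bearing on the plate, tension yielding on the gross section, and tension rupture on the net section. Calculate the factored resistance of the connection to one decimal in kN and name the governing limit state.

357.8 kN (net-section rupture governs)

Bolt shear: A_b = π(22)²/4 = 380.13 mm². φR_n = 0.75 × 469 × 380.13 × 6 × 2 = 1604.5 kN.
Bearing (10 mm plate, F_u = 450 MPa): end bolts L_c = 41 − 24/2 = 29, R_n = min(1.2×29×10×450, 2.4×22×10×450) = 156.6 kN/bolt; interior L_c = 78 − 24 = 54, R_n = 237.6 kN/bolt. φR_n = 0.75 × (2×156.6 + 4×237.6) = 947.7 kN.
Tension yield (gross): A_g = 158×10 = 1580 mm². φR_n = 0.90 × 345 × 1580 = 490.6 kN.
Tension rupture (net): A_n = (158 − 2×26)×10 = 1060 mm² (U = 1.0, A_e = A_n). φR_n = 0.75 × 450 × 1060 = 357.8 kN.
Governing: min(1604.5, 947.7, 490.6, 357.8) = 357.8 kN → net-section rupture.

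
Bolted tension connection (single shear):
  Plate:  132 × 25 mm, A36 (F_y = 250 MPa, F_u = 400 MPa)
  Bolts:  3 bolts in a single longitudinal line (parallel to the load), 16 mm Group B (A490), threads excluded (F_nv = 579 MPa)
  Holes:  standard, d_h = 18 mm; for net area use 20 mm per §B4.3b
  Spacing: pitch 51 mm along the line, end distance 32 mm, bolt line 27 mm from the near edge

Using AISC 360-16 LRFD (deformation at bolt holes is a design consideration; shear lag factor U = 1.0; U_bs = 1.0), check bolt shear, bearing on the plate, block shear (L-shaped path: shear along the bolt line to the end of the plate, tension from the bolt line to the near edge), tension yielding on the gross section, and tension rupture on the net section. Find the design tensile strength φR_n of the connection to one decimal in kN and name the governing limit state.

Bolt shear: A_b = π(16)²/4 = 201.06 mm². φR_n = 0.75 × 579 × 201.06 × 3 × 1 = 261.9 kN.
Bearing (25 mm plate, F_u = 400 MPa): end bolts L_c = 32 − 18/2 = 23, R_n = min(1.2×23×25×400, 2.4×16×25×400) = 276 kN/bolt; interior L_c = 51 − 18 = 33, R_n = 384 kN/bolt. φR_n = 0.75 × (1×276 + 2×384) = 783.0 kN.
Block shear: shear path 1×[32+2×51] = 1×134 mm, A_gv = 3350, A_nv = 1×(134 − 2.5×20)×25 = 2100 mm²; tension to near edge: (27 − 0.5×20)×25 = 425 mm². R_n = min(0.6×400×2100, 0.6×250×3350) + 1.0×400×425 = min(504, 502.5) + 170 = 672.5 kN. φR_n = 0.75 × 672.5 = 504.4 kN.
Tension yield (gross): A_g = 132×25 = 3300 mm². φR_n = 0.90 × 250 × 3300 = 742.5 kN.
Tension rupture (net): A_n = (132 − 1×20)×25 = 2800 mm² (U = 1.0, A_e = A_n). φR_n = 0.75 × 400 × 2800 = 840.0 kN.
Governing: min(261.9, 783.0, 504.4, 742.5, 840.0) = 261.9 kN → bolt shear.

261.9 kN (bolt shear governs)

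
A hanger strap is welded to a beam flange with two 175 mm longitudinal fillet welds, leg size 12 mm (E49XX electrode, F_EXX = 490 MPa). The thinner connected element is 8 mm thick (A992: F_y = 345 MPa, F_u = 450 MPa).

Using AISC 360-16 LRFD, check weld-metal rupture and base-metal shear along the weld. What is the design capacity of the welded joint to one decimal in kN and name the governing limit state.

Weld metal: throat = 0.707×12 = 8.484 mm, L = 2×175 = 350 mm. φR_n = 0.75 × 0.6 × 490 × 8.484 × 350 = 654.8 kN.
Base metal shear (8 mm plate): yield φR_n = 1.0×0.6×345×8×350 = 579.6 kN; rupture φR_n = 0.75×0.6×450×8×350 = 567.0 kN; take 567.0 kN (rupture).
Governing: min(654.8, 567.0) = 567.0 kN → base-metal shear.

567.0 kN (base-metal shear governs)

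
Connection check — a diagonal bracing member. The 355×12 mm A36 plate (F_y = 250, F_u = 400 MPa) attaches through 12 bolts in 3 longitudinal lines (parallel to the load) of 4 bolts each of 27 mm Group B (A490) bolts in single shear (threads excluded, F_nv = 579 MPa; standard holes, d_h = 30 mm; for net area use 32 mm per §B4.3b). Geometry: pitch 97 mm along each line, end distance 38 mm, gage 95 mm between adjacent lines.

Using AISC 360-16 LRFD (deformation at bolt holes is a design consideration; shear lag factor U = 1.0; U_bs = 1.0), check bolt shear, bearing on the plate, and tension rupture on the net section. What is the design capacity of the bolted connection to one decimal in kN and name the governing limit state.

932.4 kN (net-section rupture governs)

Bolt shear: A_b = π(27)²/4 = 572.56 mm². φR_n = 0.75 × 579 × 572.56 × 12 × 1 = 2983.6 kN.
Bearing (12 mm plate, F_u = 400 MPa): end bolts L_c = 38 − 30/2 = 23, R_n = min(1.2×23×12×400, 2.4×27×12×400) = 132.48 kN/bolt; interior L_c = 97 − 30 = 67, R_n = 311.04 kN/bolt. φR_n = 0.75 × (3×132.48 + 9×311.04) = 2397.6 kN.
Tension rupture (net): A_n = (355 − 3×32)×12 = 3108 mm² (U = 1.0, A_e = A_n). φR_n = 0.75 × 400 × 3108 = 932.4 kN.
Governing: min(2983.6, 2397.6, 932.4) = 932.4 kN → net-section rupture.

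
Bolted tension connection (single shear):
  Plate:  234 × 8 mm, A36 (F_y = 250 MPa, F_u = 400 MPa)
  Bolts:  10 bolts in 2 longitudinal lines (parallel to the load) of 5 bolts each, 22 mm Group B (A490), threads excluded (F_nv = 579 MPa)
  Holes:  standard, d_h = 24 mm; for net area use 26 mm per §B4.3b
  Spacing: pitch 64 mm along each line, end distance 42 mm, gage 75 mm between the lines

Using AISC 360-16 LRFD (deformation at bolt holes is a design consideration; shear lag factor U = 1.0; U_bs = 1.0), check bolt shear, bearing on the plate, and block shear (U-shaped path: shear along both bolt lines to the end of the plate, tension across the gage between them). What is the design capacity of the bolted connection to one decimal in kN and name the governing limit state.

Bolt shear: A_b = π(22)²/4 = 380.13 mm². φR_n = 0.75 × 579 × 380.13 × 10 × 1 = 1650.7 kN.
Bearing (8 mm plate, F_u = 400 MPa): end bolts L_c = 42 − 24/2 = 30, R_n = min(1.2×30×8×400, 2.4×22×8×400) = 115.2 kN/bolt; interior L_c = 64 − 24 = 40, R_n = 153.6 kN/bolt. φR_n = 0.75 × (2×115.2 + 8×153.6) = 1094.4 kN.
Block shear: shear path 2×[42+4×64] = 2×298 mm, A_gv = 4768, A_nv = 2×(298 − 4.5×26)×8 = 2896 mm²; tension across gage: (75 − 1×26)×8 = 392 mm². R_n = min(0.6×400×2896, 0.6×250×4768) + 1.0×400×392 = min(695.04, 715.2) + 156.8 = 851.84 kN. φR_n = 0.75 × 851.84 = 638.9 kN.
Governing: min(1650.7, 1094.4, 638.9) = 638.9 kN → block shear.

638.9 kN (block shear governs)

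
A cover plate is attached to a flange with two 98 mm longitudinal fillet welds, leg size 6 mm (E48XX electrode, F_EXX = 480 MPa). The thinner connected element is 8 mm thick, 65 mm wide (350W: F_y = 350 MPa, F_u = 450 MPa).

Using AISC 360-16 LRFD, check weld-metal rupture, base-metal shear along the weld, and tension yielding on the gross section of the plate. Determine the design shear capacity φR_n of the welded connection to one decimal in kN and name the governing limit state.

Weld metal: throat = 0.707×6 = 4.242 mm, L = 2×98 = 196 mm. φR_n = 0.75 × 0.6 × 480 × 4.242 × 196 = 179.6 kN.
Base metal shear (8 mm plate): yield φR_n = 1.0×0.6×350×8×196 = 329.3 kN; rupture φR_n = 0.75×0.6×450×8×196 = 317.5 kN; take 317.5 kN (rupture).
Tension yield (gross): A_g = 65×8 = 520 mm². φR_n = 0.90 × 350 × 520 = 163.8 kN.
Governing: min(179.6, 317.5, 163.8) = 163.8 kN → gross-section yield.

163.8 kN (gross-section yield governs)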